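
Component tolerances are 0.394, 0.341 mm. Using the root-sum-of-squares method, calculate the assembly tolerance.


RSS = sqrt(0.394^2 + 0.341^2)
= sqrt(0.271517)
= 0.5211

0.5211


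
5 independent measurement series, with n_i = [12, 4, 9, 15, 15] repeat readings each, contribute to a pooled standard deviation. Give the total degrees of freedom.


nu = sum_i (n_i - 1)
nu = ((12 - 1) + (4 - 1) + (9 - 1) + (15 - 1) + (15 - 1))
nu = 11 + 3 + 8 + 14 + 14
nu = 50

50


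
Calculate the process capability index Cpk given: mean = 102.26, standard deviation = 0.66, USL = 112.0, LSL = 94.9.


Cpu = (USL - mean) / (3*sigma) = (112.0 - 102.26) / (3*0.66) = 4.9192
Cpl = (mean - LSL) / (3*sigma) = (102.26 - 94.9) / (3*0.66) = 3.7172
Cpk = min(Cpu, Cpl) = 3.7172

3.7172


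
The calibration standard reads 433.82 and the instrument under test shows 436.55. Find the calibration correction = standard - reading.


Correction = standard - reading
= 433.82 - 436.55
= -2.7300

-2.7300


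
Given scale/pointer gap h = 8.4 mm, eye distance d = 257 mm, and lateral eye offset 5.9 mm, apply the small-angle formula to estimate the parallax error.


error = h * offset / d
= 8.4 * 5.9 / 257
= 0.1928

0.1928


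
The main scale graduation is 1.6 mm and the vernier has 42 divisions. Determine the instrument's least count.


LC = MSD / n_div
= 1.6 / 42
= 0.0381

0.0381


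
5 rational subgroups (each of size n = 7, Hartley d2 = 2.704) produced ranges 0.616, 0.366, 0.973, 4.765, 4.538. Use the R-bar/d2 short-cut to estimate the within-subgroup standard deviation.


R_bar = (0.616 + 0.366 + 0.973 + 4.765 + 4.538) / 5
R_bar = 11.258 / 5 = 2.2516
sigma_hat = R_bar / d2 = 2.2516 / 2.704 = 0.8327

0.8327


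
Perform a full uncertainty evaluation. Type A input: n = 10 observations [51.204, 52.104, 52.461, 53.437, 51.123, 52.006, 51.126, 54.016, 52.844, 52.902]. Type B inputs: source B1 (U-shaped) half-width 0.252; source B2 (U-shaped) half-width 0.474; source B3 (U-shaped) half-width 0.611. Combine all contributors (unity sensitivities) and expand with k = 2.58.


mean = (51.204 + 52.104 + 52.461 + 53.437 + 51.123 + 52.006 + 51.126 + 54.016 + 52.844 + 52.902) / 10 = 52.3223
s = sqrt(sum((x - mean)^2)/(n-1)) = 1.0003547
u_A = s / sqrt(n) = 1.0003547 / sqrt(10) = 0.31633993
u_B1 = 0.252 / sqrt(2) = 0.17819091
u_B2 = 0.474 / sqrt(2) = 0.33516861
u_B3 = 0.611 / sqrt(2) = 0.43204224
uc = sqrt(0.31633993^2 + 0.17819091^2 + 0.33516861^2 + 0.43204224^2) = 0.6563699
U = k * uc = 2.58 * 0.6563699
U = 1.6934

1.6934


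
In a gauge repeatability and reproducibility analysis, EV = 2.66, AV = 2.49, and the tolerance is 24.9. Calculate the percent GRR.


GRR = sqrt(EV^2 + AV^2) = sqrt(2.66^2 + 2.49^2) = 3.6435834
%GRR = GRR / tol * 100 = 3.6435834 / 24.9 * 100
%GRR = 14.6329

14.6329


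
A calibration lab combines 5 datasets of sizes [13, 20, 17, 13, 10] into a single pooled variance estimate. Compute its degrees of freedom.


nu = sum_i (n_i - 1)
nu = ((13 - 1) + (20 - 1) + (17 - 1) + (13 - 1) + (10 - 1))
nu = 12 + 19 + 16 + 12 + 9
nu = 68

68


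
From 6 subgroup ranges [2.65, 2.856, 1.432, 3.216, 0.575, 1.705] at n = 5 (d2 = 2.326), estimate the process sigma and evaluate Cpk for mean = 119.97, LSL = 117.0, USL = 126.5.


R_bar = (2.65 + 2.856 + 1.432 + 3.216 + 0.575 + 1.705) / 6 = 2.0723333
sigma = R_bar / d2 = 2.0723333 / 2.326 = 0.89094295
Cp = (USL - LSL)/(6*sigma) = (126.5 - 117.0)/(6*0.89094295) = 1.7771
Cpu = (126.5 - 119.97)/(3*0.89094295) = 2.4431
Cpl = (119.97 - 117.0)/(3*0.89094295) = 1.1112
Cpk = min(Cpu, Cpl) = 1.1112

1.1112


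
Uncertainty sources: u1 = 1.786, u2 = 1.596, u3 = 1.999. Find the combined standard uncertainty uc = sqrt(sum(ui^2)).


uc = sqrt(1.786^2 + 1.596^2 + 1.999^2)
uc = sqrt(9.733013)
uc = 3.1198

3.1198


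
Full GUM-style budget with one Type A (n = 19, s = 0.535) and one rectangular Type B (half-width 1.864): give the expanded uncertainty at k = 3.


u_A = s / sqrt(n) = 0.535 / sqrt(19) = 0.12273742
u_B = half_width / sqrt(3) = 1.864 / sqrt(3) = 1.0761809
uc = sqrt(u_A^2 + u_B^2) = sqrt(0.12273742^2 + 1.0761809^2) = 1.0831573
U = k * uc = 3 * 1.0831573
U = 3.2495

3.2495


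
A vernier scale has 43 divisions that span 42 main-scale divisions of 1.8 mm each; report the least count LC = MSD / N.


LC = MSD / n_div
= 1.8 / 43
= 0.0419

0.0419


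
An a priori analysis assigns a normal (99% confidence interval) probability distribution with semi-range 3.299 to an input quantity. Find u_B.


u_B = half_width / 2.576
u_B = 3.299 / 2.576
u_B = 1.2807

1.2807


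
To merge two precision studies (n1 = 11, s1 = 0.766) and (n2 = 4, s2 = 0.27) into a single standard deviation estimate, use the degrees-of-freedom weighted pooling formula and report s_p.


s_p = sqrt(((n1-1)*s1^2 + (n2-1)*s2^2) / (n1+n2-2))
numerator = (11-1)*0.766^2 + (4-1)*0.27^2 = 5.86756 + 0.2187 = 6.08626
denominator = 11 + 4 - 2 = 13
s_p^2 = 6.08626 / 13 = 0.46817385
s_p = sqrt(0.46817385) = 0.6842

0.6842


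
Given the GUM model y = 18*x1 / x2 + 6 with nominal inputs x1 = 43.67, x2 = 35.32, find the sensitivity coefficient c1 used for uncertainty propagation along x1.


y = 18*x1 / x2 + 6
dy/dx1 = 18/x2
Evaluate at x2 = 35.32: c1 = 18 / 35.32
c1 = 0.5096

0.5096


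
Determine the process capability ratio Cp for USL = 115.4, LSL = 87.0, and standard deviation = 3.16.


Cp = (USL - LSL) / (6 * sigma)
= (115.4 - 87.0) / (6 * 3.16)
= 28.4000 / 18.9600
= 1.4979

1.4979


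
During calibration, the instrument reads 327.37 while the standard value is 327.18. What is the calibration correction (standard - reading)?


Correction = standard - reading
= 327.18 - 327.37
= -0.1900

-0.1900


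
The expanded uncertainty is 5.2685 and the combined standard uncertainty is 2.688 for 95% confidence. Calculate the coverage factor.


k = U / uc
k = 5.2685 / 2.688
k = 1.96

1.96


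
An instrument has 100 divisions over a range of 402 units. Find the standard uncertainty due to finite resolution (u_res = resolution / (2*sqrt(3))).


resolution = range / divisions
resolution = 402 / 100 = 4.02
u_res = resolution / (2*sqrt(3))
u_res = 4.02 / 3.4641016
u_res = 1.1605

1.1605


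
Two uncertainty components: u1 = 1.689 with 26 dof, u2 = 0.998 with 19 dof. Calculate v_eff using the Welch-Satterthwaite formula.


uc = sqrt(u1^2 + u2^2) = sqrt(1.689^2 + 0.998^2) = 1.9618168
v_eff = uc^4 / (u1^4/v1 + u2^4/v2)
= 1.9618168^4 / (1.689^4/26 + 0.998^4/19)
= 14.812685 / 0.36521245
v_eff = 40.5591

40.5591


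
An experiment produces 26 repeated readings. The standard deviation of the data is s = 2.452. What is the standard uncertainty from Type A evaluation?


u_A = s / sqrt(n)
u_A = 2.452 / sqrt(26)
u_A = 2.452 / 5.0990195
u_A = 0.4809

0.4809


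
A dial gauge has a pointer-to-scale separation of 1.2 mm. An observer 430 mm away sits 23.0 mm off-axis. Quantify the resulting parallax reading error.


error = h * offset / d
= 1.2 * 23.0 / 430
= 0.0642

0.0642


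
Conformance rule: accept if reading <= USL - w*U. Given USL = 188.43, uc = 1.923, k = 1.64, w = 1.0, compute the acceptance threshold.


U = k * uc = 1.64 * 1.923 = 3.15372
guard band g = w * U = 1.0 * 3.15372 = 3.15372
AL = USL - g = 188.43 - 3.15372
AL = 185.2763

185.2763


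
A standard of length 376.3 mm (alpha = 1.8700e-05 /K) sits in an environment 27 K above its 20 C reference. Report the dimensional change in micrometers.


dL = L * alpha * dT
= 376.3 * 1.8700e-05 * 27
= 0.1899939 mm
dL_um = 0.1899939 * 1000 = 189.9939 um

189.9939


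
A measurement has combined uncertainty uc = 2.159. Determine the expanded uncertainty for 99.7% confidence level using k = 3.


U = k * uc
U = 3 * 2.159
U = 6.4770

6.4770


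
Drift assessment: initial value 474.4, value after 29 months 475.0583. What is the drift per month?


rate = (v2 - v1) / months
= (475.0583 - 474.4) / 29
= 0.6583 / 29
= 0.0227

0.0227


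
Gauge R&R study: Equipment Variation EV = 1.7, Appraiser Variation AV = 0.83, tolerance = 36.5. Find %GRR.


GRR = sqrt(EV^2 + AV^2) = sqrt(1.7^2 + 0.83^2) = 1.8917981
%GRR = GRR / tol * 100 = 1.8917981 / 36.5 * 100
%GRR = 5.1830

5.1830


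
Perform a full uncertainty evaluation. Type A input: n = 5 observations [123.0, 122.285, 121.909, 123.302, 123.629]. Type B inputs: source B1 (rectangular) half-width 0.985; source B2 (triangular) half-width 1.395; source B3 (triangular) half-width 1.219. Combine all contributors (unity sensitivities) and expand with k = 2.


mean = (123.0 + 122.285 + 121.909 + 123.302 + 123.629) / 5 = 122.825
s = sqrt(sum((x - mean)^2)/(n-1)) = 0.71330674
u_A = s / sqrt(n) = 0.71330674 / sqrt(5) = 0.31900047
u_B1 = 0.985 / sqrt(3) = 0.56869002
u_B2 = 1.395 / sqrt(6) = 0.56950637
u_B3 = 1.219 / sqrt(6) = 0.49765467
uc = sqrt(0.31900047^2 + 0.56869002^2 + 0.56950637^2 + 0.49765467^2) = 0.99858265
U = k * uc = 2 * 0.99858265
U = 1.9972

1.9972


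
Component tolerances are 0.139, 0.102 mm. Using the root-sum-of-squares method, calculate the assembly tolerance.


RSS = sqrt(0.139^2 + 0.102^2)
= sqrt(0.029725)
= 0.1724

0.1724


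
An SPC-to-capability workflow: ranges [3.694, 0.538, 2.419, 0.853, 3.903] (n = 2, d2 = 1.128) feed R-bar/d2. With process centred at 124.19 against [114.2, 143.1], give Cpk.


R_bar = (3.694 + 0.538 + 2.419 + 0.853 + 3.903) / 5 = 2.2814
sigma = R_bar / d2 = 2.2814 / 1.128 = 2.0225177
Cp = (USL - LSL)/(6*sigma) = (143.1 - 114.2)/(6*2.0225177) = 2.3815
Cpu = (143.1 - 124.19)/(3*2.0225177) = 3.1166
Cpl = (124.19 - 114.2)/(3*2.0225177) = 1.6465
Cpk = min(Cpu, Cpl) = 1.6465

1.6465


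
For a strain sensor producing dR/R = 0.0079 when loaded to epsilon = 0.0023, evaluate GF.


GF = (dR/R) / epsilon
= 0.0079 / 0.0023
= 3.4348

3.4348


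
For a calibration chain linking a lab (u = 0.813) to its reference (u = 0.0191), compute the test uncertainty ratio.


TUR = u_lab / u_ref
= 0.813 / 0.0191
= 42.5654

42.5654


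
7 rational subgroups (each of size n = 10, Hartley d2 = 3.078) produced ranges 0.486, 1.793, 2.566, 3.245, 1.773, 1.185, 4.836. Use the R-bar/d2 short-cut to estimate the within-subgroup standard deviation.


R_bar = (0.486 + 1.793 + 2.566 + 3.245 + 1.773 + 1.185 + 4.836) / 7
R_bar = 15.884 / 7 = 2.2691429
sigma_hat = R_bar / d2 = 2.2691429 / 3.078 = 0.7372

0.7372


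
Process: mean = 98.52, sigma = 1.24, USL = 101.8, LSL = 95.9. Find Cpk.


Cpu = (USL - mean) / (3*sigma) = (101.8 - 98.52) / (3*1.24) = 0.8817
Cpl = (mean - LSL) / (3*sigma) = (98.52 - 95.9) / (3*1.24) = 0.7043
Cpk = min(Cpu, Cpl) = 0.7043

0.7043


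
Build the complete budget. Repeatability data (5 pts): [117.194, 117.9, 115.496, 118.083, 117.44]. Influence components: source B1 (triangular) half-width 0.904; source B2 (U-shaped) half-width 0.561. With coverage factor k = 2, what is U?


mean = (117.194 + 117.9 + 115.496 + 118.083 + 117.44) / 5 = 117.2226
s = sqrt(sum((x - mean)^2)/(n-1)) = 1.0281521
u_A = s / sqrt(n) = 1.0281521 / sqrt(5) = 0.4598036
u_B1 = 0.904 / sqrt(6) = 0.36905645
u_B2 = 0.561 / sqrt(2) = 0.3966869
uc = sqrt(0.4598036^2 + 0.36905645^2 + 0.3966869^2) = 0.71062121
U = k * uc = 2 * 0.71062121
U = 1.4212

1.4212


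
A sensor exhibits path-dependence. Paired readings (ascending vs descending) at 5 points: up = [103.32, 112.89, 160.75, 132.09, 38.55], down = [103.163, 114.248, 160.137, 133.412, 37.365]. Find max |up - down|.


|103.32 - 103.163| = 0.1570
|112.89 - 114.248| = 1.3580
|160.75 - 160.137| = 0.6130
|132.09 - 133.412| = 1.3220
|38.55 - 37.365| = 1.1850
hysteresis = max(diffs) = 1.3580

1.3580


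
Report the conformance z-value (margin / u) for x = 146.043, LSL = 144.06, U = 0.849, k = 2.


u = U / k = 0.849 / 2 = 0.4245
margin = |LSL - x| = |144.06 - 146.043| = 1.983
z = margin / u = 1.983 / 0.4245
z = 4.6714

4.6714


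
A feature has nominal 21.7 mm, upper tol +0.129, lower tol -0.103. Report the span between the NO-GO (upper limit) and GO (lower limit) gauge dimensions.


GO = nominal - lower_tol (smallest hole = maximum material condition)
GO = 21.7 - 0.103 = 21.597
NO-GO = nominal + upper_tol (largest hole = least material condition)
NO-GO = 21.7 + 0.129 = 21.829
spread = NO-GO - GO = 21.829 - 21.597 = 0.2320

0.2320


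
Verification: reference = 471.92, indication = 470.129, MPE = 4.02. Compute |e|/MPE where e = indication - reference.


e = indication - reference = 470.129 - 471.92 = -1.7910
|e| = 1.7910
ratio = |e| / MPE = 1.7910 / 4.02
ratio = 0.4455

0.4455


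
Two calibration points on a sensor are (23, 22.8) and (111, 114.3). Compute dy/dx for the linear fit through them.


slope = (y2 - y1) / (x2 - x1)
= (114.3 - 22.8) / (111 - 23)
= 91.5000 / 88
= 1.0398

1.0398


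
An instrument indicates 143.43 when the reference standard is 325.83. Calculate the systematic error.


Systematic error = measured - true
= 143.43 - 325.83
= -182.4000

-182.4000


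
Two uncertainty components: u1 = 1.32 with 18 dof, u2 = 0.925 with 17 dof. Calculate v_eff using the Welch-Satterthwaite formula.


uc = sqrt(u1^2 + u2^2) = sqrt(1.32^2 + 0.925^2) = 1.611839
v_eff = uc^4 / (u1^4/v1 + u2^4/v2)
= 1.611839^4 / (1.32^4/18 + 0.925^4/17)
= 6.7497337 / 0.21172868
v_eff = 31.8792

31.8792


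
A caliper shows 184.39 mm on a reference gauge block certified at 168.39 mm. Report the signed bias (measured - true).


Systematic error = measured - true
= 184.39 - 168.39
= 16.0000

16.0000


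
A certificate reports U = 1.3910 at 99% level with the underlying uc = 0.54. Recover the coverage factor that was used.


k = U / uc
k = 1.3910 / 0.54
k = 2.576

2.576


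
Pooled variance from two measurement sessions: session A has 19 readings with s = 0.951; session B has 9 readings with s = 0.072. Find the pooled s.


s_p = sqrt(((n1-1)*s1^2 + (n2-1)*s2^2) / (n1+n2-2))
numerator = (19-1)*0.951^2 + (9-1)*0.072^2 = 16.279218 + 0.041472 = 16.32069
denominator = 19 + 9 - 2 = 26
s_p^2 = 16.32069 / 26 = 0.62771885
s_p = sqrt(0.62771885) = 0.7923

0.7923


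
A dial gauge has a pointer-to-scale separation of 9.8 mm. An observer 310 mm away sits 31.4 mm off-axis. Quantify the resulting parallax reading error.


error = h * offset / d
= 9.8 * 31.4 / 310
= 0.9926

0.9926


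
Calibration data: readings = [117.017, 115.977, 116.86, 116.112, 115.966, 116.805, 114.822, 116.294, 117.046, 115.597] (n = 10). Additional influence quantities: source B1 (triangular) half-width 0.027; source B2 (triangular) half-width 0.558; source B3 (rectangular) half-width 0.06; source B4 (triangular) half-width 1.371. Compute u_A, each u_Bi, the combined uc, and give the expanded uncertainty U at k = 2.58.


mean = (117.017 + 115.977 + 116.86 + 116.112 + 115.966 + 116.805 + 114.822 + 116.294 + 117.046 + 115.597) / 10 = 116.2496
s = sqrt(sum((x - mean)^2)/(n-1)) = 0.71053864
u_A = s / sqrt(n) = 0.71053864 / sqrt(10) = 0.22469205
u_B1 = 0.027 / sqrt(6) = 0.011022704
u_B2 = 0.558 / sqrt(6) = 0.22780255
u_B3 = 0.06 / sqrt(3) = 0.034641016
u_B4 = 1.371 / sqrt(6) = 0.55970841
uc = sqrt(0.22469205^2 + 0.011022704^2 + 0.22780255^2 + 0.034641016^2 + 0.55970841^2) = 0.64573642
U = k * uc = 2.58 * 0.64573642
U = 1.6660

1.6660


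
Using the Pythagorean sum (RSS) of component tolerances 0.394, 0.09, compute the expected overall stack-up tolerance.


RSS = sqrt(0.394^2 + 0.09^2)
= sqrt(0.163336)
= 0.4041

0.4041


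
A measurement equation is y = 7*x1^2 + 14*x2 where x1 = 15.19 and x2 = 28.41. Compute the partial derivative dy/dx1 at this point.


y = 7*x1^2 + 14*x2
dy/dx1 = 2*7*x1
Evaluate at x1 = 15.19: c1 = 14 * 15.19
c1 = 212.6600

212.6600


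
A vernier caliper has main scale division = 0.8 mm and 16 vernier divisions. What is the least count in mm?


LC = MSD / n_div
= 0.8 / 16
= 0.0500

0.0500


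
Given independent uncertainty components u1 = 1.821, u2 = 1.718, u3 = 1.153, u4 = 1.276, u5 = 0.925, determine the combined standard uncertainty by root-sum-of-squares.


uc = sqrt(1.821^2 + 1.718^2 + 1.153^2 + 1.276^2 + 0.925^2)
uc = sqrt(10.080775)
uc = 3.1750

3.1750


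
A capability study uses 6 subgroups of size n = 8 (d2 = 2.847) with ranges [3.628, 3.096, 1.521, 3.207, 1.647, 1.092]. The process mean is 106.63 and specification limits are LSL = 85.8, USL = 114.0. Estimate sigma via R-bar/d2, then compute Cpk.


R_bar = (3.628 + 3.096 + 1.521 + 3.207 + 1.647 + 1.092) / 6 = 2.3651667
sigma = R_bar / d2 = 2.3651667 / 2.847 = 0.83075753
Cp = (USL - LSL)/(6*sigma) = (114.0 - 85.8)/(6*0.83075753) = 5.6575
Cpu = (114.0 - 106.63)/(3*0.83075753) = 2.9571
Cpl = (106.63 - 85.8)/(3*0.83075753) = 8.3578
Cpk = min(Cpu, Cpl) = 2.9571

2.9571


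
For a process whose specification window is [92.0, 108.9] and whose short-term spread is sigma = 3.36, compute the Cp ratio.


Cp = (USL - LSL) / (6 * sigma)
= (108.9 - 92.0) / (6 * 3.36)
= 16.9000 / 20.1600
= 0.8383

0.8383


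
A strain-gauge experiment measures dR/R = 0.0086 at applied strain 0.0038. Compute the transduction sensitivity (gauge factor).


GF = (dR/R) / epsilon
= 0.0086 / 0.0038
= 2.2632

2.2632


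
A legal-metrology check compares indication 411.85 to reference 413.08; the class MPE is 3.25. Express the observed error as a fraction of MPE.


e = indication - reference = 411.85 - 413.08 = -1.2300
|e| = 1.2300
ratio = |e| / MPE = 1.2300 / 3.25
ratio = 0.3785

0.3785


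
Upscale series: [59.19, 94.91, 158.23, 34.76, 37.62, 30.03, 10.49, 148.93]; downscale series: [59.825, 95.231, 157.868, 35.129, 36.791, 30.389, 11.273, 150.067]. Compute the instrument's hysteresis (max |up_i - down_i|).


|59.19 - 59.825| = 0.6350
|94.91 - 95.231| = 0.3210
|158.23 - 157.868| = 0.3620
|34.76 - 35.129| = 0.3690
|37.62 - 36.791| = 0.8290
|30.03 - 30.389| = 0.3590
|10.49 - 11.273| = 0.7830
|148.93 - 150.067| = 1.1370
hysteresis = max(diffs) = 1.1370

1.1370


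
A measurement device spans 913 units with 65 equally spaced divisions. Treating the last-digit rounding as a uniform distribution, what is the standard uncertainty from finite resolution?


resolution = range / divisions
resolution = 913 / 65 = 14.046154
u_res = resolution / (2*sqrt(3))
u_res = 14.046154 / 3.4641016
u_res = 4.0548

4.0548


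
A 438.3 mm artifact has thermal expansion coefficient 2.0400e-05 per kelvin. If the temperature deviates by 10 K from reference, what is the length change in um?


dL = L * alpha * dT
= 438.3 * 2.0400e-05 * 10
= 0.0894132 mm
dL_um = 0.0894132 * 1000 = 89.4132 um

89.4132


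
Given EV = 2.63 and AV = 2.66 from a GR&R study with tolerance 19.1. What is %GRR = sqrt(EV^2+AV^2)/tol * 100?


GRR = sqrt(EV^2 + AV^2) = sqrt(2.63^2 + 2.66^2) = 3.740655
%GRR = GRR / tol * 100 = 3.740655 / 19.1 * 100
%GRR = 19.5846

19.5846


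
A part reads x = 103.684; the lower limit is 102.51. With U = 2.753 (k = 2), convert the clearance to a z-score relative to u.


u = U / k = 2.753 / 2 = 1.3765
margin = |LSL - x| = |102.51 - 103.684| = 1.174
z = margin / u = 1.174 / 1.3765
z = 0.8529

0.8529


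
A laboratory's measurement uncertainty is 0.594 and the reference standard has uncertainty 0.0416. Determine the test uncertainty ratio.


TUR = u_lab / u_ref
= 0.594 / 0.0416
= 14.2788

14.2788


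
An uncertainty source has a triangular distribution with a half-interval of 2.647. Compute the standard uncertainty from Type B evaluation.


u_B = half_width / sqrt(6)
u_B = 2.647 / 2.4494897
u_B = 1.0806

1.0806


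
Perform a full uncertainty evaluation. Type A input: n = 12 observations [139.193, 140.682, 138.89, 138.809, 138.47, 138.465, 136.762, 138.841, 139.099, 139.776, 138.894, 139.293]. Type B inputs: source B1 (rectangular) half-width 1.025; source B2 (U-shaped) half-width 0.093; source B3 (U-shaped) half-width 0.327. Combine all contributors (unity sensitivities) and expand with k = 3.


mean = (139.193 + 140.682 + 138.89 + 138.809 + 138.47 + 138.465 + 136.762 + 138.841 + 139.099 + 139.776 + 138.894 + 139.293) / 12 = 138.9311667
s = sqrt(sum((x - mean)^2)/(n-1)) = 0.91294776
u_A = s / sqrt(n) = 0.91294776 / sqrt(12) = 0.26354532
u_B1 = 1.025 / sqrt(3) = 0.59178403
u_B2 = 0.093 / sqrt(2) = 0.065760931
u_B3 = 0.327 / sqrt(2) = 0.23122392
uc = sqrt(0.26354532^2 + 0.59178403^2 + 0.065760931^2 + 0.23122392^2) = 0.69098008
U = k * uc = 3 * 0.69098008
U = 2.0729

2.0729


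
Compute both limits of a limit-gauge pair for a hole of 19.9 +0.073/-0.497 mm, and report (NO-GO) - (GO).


GO = nominal - lower_tol (smallest hole = maximum material condition)
GO = 19.9 - 0.497 = 19.403
NO-GO = nominal + upper_tol (largest hole = least material condition)
NO-GO = 19.9 + 0.073 = 19.973
spread = NO-GO - GO = 19.973 - 19.403 = 0.5700

0.5700


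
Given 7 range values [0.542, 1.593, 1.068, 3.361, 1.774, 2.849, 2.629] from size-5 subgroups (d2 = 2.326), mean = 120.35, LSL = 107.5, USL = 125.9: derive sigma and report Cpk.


R_bar = (0.542 + 1.593 + 1.068 + 3.361 + 1.774 + 2.849 + 2.629) / 7 = 1.9737143
sigma = R_bar / d2 = 1.9737143 / 2.326 = 0.84854441
Cp = (USL - LSL)/(6*sigma) = (125.9 - 107.5)/(6*0.84854441) = 3.6140
Cpu = (125.9 - 120.35)/(3*0.84854441) = 2.1802
Cpl = (120.35 - 107.5)/(3*0.84854441) = 5.0479
Cpk = min(Cpu, Cpl) = 2.1802

2.1802


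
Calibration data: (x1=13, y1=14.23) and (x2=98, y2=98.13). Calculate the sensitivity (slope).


slope = (y2 - y1) / (x2 - x1)
= (98.13 - 14.23) / (98 - 13)
= 83.9000 / 85
= 0.9871

0.9871


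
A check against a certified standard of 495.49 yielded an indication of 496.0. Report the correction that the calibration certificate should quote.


Correction = standard - reading
= 495.49 - 496.0
= -0.5100

-0.5100


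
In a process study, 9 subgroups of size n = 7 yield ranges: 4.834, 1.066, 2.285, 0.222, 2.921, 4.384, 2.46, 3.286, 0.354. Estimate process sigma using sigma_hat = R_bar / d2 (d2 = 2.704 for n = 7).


R_bar = (4.834 + 1.066 + 2.285 + 0.222 + 2.921 + 4.384 + 2.46 + 3.286 + 0.354) / 9
R_bar = 21.812 / 9 = 2.4235556
sigma_hat = R_bar / d2 = 2.4235556 / 2.704 = 0.8963

0.8963


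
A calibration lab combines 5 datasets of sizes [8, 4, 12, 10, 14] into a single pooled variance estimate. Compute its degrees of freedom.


nu = sum_i (n_i - 1)
nu = ((8 - 1) + (4 - 1) + (12 - 1) + (10 - 1) + (14 - 1))
nu = 7 + 3 + 11 + 9 + 13
nu = 43

43


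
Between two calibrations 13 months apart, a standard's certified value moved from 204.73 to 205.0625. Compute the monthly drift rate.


rate = (v2 - v1) / months
= (205.0625 - 204.73) / 13
= 0.3325 / 13
= 0.0256

0.0256


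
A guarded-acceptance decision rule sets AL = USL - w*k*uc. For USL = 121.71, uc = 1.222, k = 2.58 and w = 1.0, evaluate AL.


U = k * uc = 2.58 * 1.222 = 3.15276
guard band g = w * U = 1.0 * 3.15276 = 3.15276
AL = USL - g = 121.71 - 3.15276
AL = 118.5572

118.5572


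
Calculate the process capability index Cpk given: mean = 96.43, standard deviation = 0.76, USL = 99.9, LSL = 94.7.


Cpu = (USL - mean) / (3*sigma) = (99.9 - 96.43) / (3*0.76) = 1.5219
Cpl = (mean - LSL) / (3*sigma) = (96.43 - 94.7) / (3*0.76) = 0.7588
Cpk = min(Cpu, Cpl) = 0.7588

0.7588


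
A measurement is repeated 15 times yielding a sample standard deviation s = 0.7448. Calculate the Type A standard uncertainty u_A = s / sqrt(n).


u_A = s / sqrt(n)
u_A = 0.7448 / sqrt(15)
u_A = 0.7448 / 3.8729833
u_A = 0.1923

0.1923


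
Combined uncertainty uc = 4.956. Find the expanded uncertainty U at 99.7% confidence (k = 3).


U = k * uc
U = 3 * 4.956
U = 14.8680

14.8680


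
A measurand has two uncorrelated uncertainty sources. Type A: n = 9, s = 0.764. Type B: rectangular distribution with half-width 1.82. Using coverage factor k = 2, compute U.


u_A = s / sqrt(n) = 0.764 / sqrt(9) = 0.25466667
u_B = half_width / sqrt(3) = 1.82 / sqrt(3) = 1.0507775
uc = sqrt(u_A^2 + u_B^2) = sqrt(0.25466667^2 + 1.0507775^2) = 1.0811977
U = k * uc = 2 * 1.0811977
U = 2.1624

2.1624


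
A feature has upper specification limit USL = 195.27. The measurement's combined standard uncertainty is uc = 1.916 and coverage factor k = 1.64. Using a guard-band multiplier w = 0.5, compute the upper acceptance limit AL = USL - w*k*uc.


U = k * uc = 1.64 * 1.916 = 3.14224
guard band g = w * U = 0.5 * 3.14224 = 1.57112
AL = USL - g = 195.27 - 1.57112
AL = 193.6989

193.6989


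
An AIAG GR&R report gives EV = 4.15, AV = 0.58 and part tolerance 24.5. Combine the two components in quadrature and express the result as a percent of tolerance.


GRR = sqrt(EV^2 + AV^2) = sqrt(4.15^2 + 0.58^2) = 4.1903341
%GRR = GRR / tol * 100 = 4.1903341 / 24.5 * 100
%GRR = 17.1034

17.1034


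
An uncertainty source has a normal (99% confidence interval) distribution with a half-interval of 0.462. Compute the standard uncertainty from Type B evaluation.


u_B = half_width / 2.576
u_B = 0.462 / 2.576
u_B = 0.1793

0.1793


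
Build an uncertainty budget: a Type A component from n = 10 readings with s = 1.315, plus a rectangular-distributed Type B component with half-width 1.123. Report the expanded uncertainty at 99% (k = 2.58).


u_A = s / sqrt(n) = 1.315 / sqrt(10) = 0.41583951
u_B = half_width / sqrt(3) = 1.123 / sqrt(3) = 0.64836435
uc = sqrt(u_A^2 + u_B^2) = sqrt(0.41583951^2 + 0.64836435^2) = 0.77025894
U = k * uc = 2.58 * 0.77025894
U = 1.9873

1.9873


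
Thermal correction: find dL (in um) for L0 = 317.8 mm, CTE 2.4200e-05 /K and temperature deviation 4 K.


dL = L * alpha * dT
= 317.8 * 2.4200e-05 * 4
= 0.0307630 mm
dL_um = 0.0307630 * 1000 = 30.7630 um

30.7630


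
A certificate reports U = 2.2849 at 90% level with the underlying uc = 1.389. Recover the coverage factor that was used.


k = U / uc
k = 2.2849 / 1.389
k = 1.645

1.645


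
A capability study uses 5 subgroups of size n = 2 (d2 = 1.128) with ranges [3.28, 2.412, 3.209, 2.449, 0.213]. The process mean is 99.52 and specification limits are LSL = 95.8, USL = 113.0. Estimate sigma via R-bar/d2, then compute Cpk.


R_bar = (3.28 + 2.412 + 3.209 + 2.449 + 0.213) / 5 = 2.3126
sigma = R_bar / d2 = 2.3126 / 1.128 = 2.0501773
Cp = (USL - LSL)/(6*sigma) = (113.0 - 95.8)/(6*2.0501773) = 1.3983
Cpu = (113.0 - 99.52)/(3*2.0501773) = 2.1917
Cpl = (99.52 - 95.8)/(3*2.0501773) = 0.6048
Cpk = min(Cpu, Cpl) = 0.6048

0.6048


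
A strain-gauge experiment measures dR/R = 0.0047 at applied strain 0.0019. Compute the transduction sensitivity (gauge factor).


GF = (dR/R) / epsilon
= 0.0047 / 0.0019
= 2.4737

2.4737


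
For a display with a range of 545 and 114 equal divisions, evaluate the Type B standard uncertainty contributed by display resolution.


resolution = range / divisions
resolution = 545 / 114 = 4.7807018
u_res = resolution / (2*sqrt(3))
u_res = 4.7807018 / 3.4641016
u_res = 1.3801

1.3801


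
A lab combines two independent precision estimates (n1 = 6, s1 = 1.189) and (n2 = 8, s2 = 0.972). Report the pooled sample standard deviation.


s_p = sqrt(((n1-1)*s1^2 + (n2-1)*s2^2) / (n1+n2-2))
numerator = (6-1)*1.189^2 + (8-1)*0.972^2 = 7.068605 + 6.613488 = 13.682093
denominator = 6 + 8 - 2 = 12
s_p^2 = 13.682093 / 12 = 1.1401744
s_p = sqrt(1.1401744) = 1.0678

1.0678


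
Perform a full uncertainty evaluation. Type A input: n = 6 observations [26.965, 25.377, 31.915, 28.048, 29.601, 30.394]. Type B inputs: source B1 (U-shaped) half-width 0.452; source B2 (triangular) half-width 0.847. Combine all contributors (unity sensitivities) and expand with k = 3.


mean = (26.965 + 25.377 + 31.915 + 28.048 + 29.601 + 30.394) / 6 = 28.71666667
s = sqrt(sum((x - mean)^2)/(n-1)) = 2.3872014
u_A = s / sqrt(n) = 2.3872014 / sqrt(6) = 0.97457089
u_B1 = 0.452 / sqrt(2) = 0.31961227
u_B2 = 0.847 / sqrt(6) = 0.3457863
uc = sqrt(0.97457089^2 + 0.31961227^2 + 0.3457863^2) = 1.0823625
U = k * uc = 3 * 1.0823625
U = 3.2471

3.2471


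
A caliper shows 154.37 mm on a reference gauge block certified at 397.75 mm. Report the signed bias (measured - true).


Systematic error = measured - true
= 154.37 - 397.75
= -243.3800

-243.3800


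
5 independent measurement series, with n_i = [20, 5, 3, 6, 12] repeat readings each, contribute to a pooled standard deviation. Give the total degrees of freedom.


nu = sum_i (n_i - 1)
nu = ((20 - 1) + (5 - 1) + (3 - 1) + (6 - 1) + (12 - 1))
nu = 19 + 4 + 2 + 5 + 11
nu = 41

41


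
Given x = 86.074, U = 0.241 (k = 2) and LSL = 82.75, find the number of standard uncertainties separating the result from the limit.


u = U / k = 0.241 / 2 = 0.1205
margin = |LSL - x| = |82.75 - 86.074| = 3.324
z = margin / u = 3.324 / 0.1205
z = 27.5851

27.5851


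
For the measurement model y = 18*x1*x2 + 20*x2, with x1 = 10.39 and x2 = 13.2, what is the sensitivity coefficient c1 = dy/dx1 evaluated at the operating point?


y = 18*x1*x2 + 20*x2
dy/dx1 = 18*x2
Evaluate at x2 = 13.2: c1 = 18 * 13.2
c1 = 237.6000

237.6000


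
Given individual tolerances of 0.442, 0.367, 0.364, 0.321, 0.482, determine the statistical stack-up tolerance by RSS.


RSS = sqrt(0.442^2 + 0.367^2 + 0.364^2 + 0.321^2 + 0.482^2)
= sqrt(0.797914)
= 0.8933

0.8933


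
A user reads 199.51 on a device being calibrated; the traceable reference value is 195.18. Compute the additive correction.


Correction = standard - reading
= 195.18 - 199.51
= -4.3300

-4.3300


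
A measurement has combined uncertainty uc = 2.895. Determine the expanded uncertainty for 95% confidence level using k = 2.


U = k * uc
U = 2 * 2.895
U = 5.7900

5.7900


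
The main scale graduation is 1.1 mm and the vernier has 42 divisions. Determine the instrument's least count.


LC = MSD / n_div
= 1.1 / 42
= 0.0262

0.0262


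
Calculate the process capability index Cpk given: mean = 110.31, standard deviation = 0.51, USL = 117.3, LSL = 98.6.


Cpu = (USL - mean) / (3*sigma) = (117.3 - 110.31) / (3*0.51) = 4.5686
Cpl = (mean - LSL) / (3*sigma) = (110.31 - 98.6) / (3*0.51) = 7.6536
Cpk = min(Cpu, Cpl) = 4.5686

4.5686


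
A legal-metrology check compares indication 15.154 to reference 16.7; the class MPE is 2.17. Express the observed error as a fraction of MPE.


e = indication - reference = 15.154 - 16.7 = -1.5460
|e| = 1.5460
ratio = |e| / MPE = 1.5460 / 2.17
ratio = 0.7124

0.7124


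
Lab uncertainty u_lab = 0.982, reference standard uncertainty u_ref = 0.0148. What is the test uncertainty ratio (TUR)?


TUR = u_lab / u_ref
= 0.982 / 0.0148
= 66.3514

66.3514


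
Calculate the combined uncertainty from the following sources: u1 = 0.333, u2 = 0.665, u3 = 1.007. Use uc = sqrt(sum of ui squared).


uc = sqrt(0.333^2 + 0.665^2 + 1.007^2)
uc = sqrt(1.567163)
uc = 1.2519

1.2519


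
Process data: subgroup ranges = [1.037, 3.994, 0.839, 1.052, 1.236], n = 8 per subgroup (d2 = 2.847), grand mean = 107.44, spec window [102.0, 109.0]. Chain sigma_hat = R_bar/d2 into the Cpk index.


R_bar = (1.037 + 3.994 + 0.839 + 1.052 + 1.236) / 5 = 1.6316
sigma = R_bar / d2 = 1.6316 / 2.847 = 0.57309449
Cp = (USL - LSL)/(6*sigma) = (109.0 - 102.0)/(6*0.57309449) = 2.0357
Cpu = (109.0 - 107.44)/(3*0.57309449) = 0.9074
Cpl = (107.44 - 102.0)/(3*0.57309449) = 3.1641
Cpk = min(Cpu, Cpl) = 0.9074

0.9074


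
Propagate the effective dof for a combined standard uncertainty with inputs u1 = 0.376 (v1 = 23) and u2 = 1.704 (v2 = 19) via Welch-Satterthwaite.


uc = sqrt(u1^2 + u2^2) = sqrt(0.376^2 + 1.704^2) = 1.7449905
v_eff = uc^4 / (u1^4/v1 + u2^4/v2)
= 1.7449905^4 / (0.376^4/23 + 1.704^4/19)
= 9.2719753 / 0.44460511
v_eff = 20.8544

20.8544


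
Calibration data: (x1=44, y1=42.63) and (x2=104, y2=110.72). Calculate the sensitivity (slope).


slope = (y2 - y1) / (x2 - x1)
= (110.72 - 42.63) / (104 - 44)
= 68.0900 / 60
= 1.1348

1.1348


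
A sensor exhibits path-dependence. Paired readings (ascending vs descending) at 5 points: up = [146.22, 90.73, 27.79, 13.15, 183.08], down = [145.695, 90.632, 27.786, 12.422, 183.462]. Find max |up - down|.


|146.22 - 145.695| = 0.5250
|90.73 - 90.632| = 0.0980
|27.79 - 27.786| = 0.0040
|13.15 - 12.422| = 0.7280
|183.08 - 183.462| = 0.3820
hysteresis = max(diffs) = 0.7280

0.7280


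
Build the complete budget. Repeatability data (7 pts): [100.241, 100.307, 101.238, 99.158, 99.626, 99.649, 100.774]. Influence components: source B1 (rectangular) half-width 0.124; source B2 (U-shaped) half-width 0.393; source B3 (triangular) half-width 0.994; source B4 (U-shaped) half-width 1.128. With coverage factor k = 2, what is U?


mean = (100.241 + 100.307 + 101.238 + 99.158 + 99.626 + 99.649 + 100.774) / 7 = 100.1418571
s = sqrt(sum((x - mean)^2)/(n-1)) = 0.72055845
u_A = s / sqrt(n) = 0.72055845 / sqrt(7) = 0.27234549
u_B1 = 0.124 / sqrt(3) = 0.071591433
u_B2 = 0.393 / sqrt(2) = 0.27789297
u_B3 = 0.994 / sqrt(6) = 0.4057988
u_B4 = 1.128 / sqrt(2) = 0.79761645
uc = sqrt(0.27234549^2 + 0.071591433^2 + 0.27789297^2 + 0.4057988^2 + 0.79761645^2) = 0.97846133
U = k * uc = 2 * 0.97846133
U = 1.9569

1.9569


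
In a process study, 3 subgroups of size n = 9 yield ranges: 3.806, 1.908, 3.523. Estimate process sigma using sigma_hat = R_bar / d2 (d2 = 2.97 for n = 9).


R_bar = (3.806 + 1.908 + 3.523) / 3
R_bar = 9.237 / 3 = 3.079
sigma_hat = R_bar / d2 = 3.079 / 2.97 = 1.0367

1.0367


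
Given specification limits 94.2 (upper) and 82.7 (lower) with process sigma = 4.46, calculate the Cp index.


Cp = (USL - LSL) / (6 * sigma)
= (94.2 - 82.7) / (6 * 4.46)
= 11.5000 / 26.7600
= 0.4297

0.4297


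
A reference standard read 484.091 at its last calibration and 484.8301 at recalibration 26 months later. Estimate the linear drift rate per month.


rate = (v2 - v1) / months
= (484.8301 - 484.091) / 26
= 0.7391 / 26
= 0.0284

0.0284


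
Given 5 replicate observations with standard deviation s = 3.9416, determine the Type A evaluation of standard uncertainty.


u_A = s / sqrt(n)
u_A = 3.9416 / sqrt(5)
u_A = 3.9416 / 2.236068
u_A = 1.7627

1.7627


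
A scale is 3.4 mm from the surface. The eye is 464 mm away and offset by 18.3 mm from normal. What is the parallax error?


error = h * offset / d
= 3.4 * 18.3 / 464
= 0.1341

0.1341


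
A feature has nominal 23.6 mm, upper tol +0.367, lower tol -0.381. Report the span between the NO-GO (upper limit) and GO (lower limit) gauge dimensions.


GO = nominal - lower_tol (smallest hole = maximum material condition)
GO = 23.6 - 0.381 = 23.219
NO-GO = nominal + upper_tol (largest hole = least material condition)
NO-GO = 23.6 + 0.367 = 23.967
spread = NO-GO - GO = 23.967 - 23.219 = 0.7480

0.7480


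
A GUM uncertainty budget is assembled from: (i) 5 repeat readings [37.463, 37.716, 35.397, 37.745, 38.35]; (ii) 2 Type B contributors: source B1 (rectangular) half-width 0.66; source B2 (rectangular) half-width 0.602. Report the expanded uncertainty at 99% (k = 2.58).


mean = (37.463 + 37.716 + 35.397 + 37.745 + 38.35) / 5 = 37.3342
s = sqrt(sum((x - mean)^2)/(n-1)) = 1.1308969
u_A = s / sqrt(n) = 1.1308969 / sqrt(5) = 0.50575247
u_B1 = 0.66 / sqrt(3) = 0.38105118
u_B2 = 0.602 / sqrt(3) = 0.34756486
uc = sqrt(0.50575247^2 + 0.38105118^2 + 0.34756486^2) = 0.72234818
U = k * uc = 2.58 * 0.72234818
U = 1.8637

1.8637


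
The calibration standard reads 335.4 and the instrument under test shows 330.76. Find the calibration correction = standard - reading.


Correction = standard - reading
= 335.4 - 330.76
= 4.6400

4.6400


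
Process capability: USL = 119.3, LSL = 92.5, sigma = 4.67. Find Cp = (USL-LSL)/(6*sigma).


Cp = (USL - LSL) / (6 * sigma)
= (119.3 - 92.5) / (6 * 4.67)
= 26.8000 / 28.0200
= 0.9565

0.9565


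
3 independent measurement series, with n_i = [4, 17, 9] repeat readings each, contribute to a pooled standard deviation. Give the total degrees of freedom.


nu = sum_i (n_i - 1)
nu = ((4 - 1) + (17 - 1) + (9 - 1))
nu = 3 + 16 + 8
nu = 27

27


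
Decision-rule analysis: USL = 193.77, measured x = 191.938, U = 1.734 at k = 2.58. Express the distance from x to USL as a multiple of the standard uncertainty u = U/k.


u = U / k = 1.734 / 2.58 = 0.67209302
margin = |USL - x| = |193.77 - 191.938| = 1.832
z = margin / u = 1.832 / 0.67209302
z = 2.7258

2.7258


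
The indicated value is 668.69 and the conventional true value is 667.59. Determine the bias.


Systematic error = measured - true
= 668.69 - 667.59
= 1.1000

1.1000


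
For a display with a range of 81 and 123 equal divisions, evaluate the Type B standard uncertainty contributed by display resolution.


resolution = range / divisions
resolution = 81 / 123 = 0.65853659
u_res = resolution / (2*sqrt(3))
u_res = 0.65853659 / 3.4641016
u_res = 0.1901

0.1901


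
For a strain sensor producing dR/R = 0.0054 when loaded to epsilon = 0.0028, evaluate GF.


GF = (dR/R) / epsilon
= 0.0054 / 0.0028
= 1.9286

1.9286


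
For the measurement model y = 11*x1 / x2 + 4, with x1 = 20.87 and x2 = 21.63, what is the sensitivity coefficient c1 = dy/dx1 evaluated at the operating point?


y = 11*x1 / x2 + 4
dy/dx1 = 11/x2
Evaluate at x2 = 21.63: c1 = 11 / 21.63
c1 = 0.5086

0.5086


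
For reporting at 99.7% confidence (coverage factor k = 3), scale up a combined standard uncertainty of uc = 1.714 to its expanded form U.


U = k * uc
U = 3 * 1.714
U = 5.1420

5.1420


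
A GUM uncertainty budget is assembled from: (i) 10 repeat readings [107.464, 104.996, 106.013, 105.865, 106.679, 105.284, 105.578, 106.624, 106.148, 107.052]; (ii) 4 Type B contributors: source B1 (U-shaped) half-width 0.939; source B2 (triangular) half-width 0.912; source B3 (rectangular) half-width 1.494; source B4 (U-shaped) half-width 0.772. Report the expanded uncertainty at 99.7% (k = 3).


mean = (107.464 + 104.996 + 106.013 + 105.865 + 106.679 + 105.284 + 105.578 + 106.624 + 106.148 + 107.052) / 10 = 106.1703
s = sqrt(sum((x - mean)^2)/(n-1)) = 0.78524236
u_A = s / sqrt(n) = 0.78524236 / sqrt(10) = 0.24831544
u_B1 = 0.939 / sqrt(2) = 0.66397327
u_B2 = 0.912 / sqrt(6) = 0.37232244
u_B3 = 1.494 / sqrt(3) = 0.8625613
u_B4 = 0.772 / sqrt(2) = 0.54588644
uc = sqrt(0.24831544^2 + 0.66397327^2 + 0.37232244^2 + 0.8625613^2 + 0.54588644^2) = 1.2973623
U = k * uc = 3 * 1.2973623
U = 3.8921

3.8921


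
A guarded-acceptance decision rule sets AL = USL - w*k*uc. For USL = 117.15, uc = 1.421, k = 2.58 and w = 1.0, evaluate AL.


U = k * uc = 2.58 * 1.421 = 3.66618
guard band g = w * U = 1.0 * 3.66618 = 3.66618
AL = USL - g = 117.15 - 3.66618
AL = 113.4838

113.4838


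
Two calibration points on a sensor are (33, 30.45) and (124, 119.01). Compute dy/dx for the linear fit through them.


slope = (y2 - y1) / (x2 - x1)
= (119.01 - 30.45) / (124 - 33)
= 88.5600 / 91
= 0.9732

0.9732


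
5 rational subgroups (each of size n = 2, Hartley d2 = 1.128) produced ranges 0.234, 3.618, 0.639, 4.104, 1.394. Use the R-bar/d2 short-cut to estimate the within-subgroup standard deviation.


R_bar = (0.234 + 3.618 + 0.639 + 4.104 + 1.394) / 5
R_bar = 9.989 / 5 = 1.9978
sigma_hat = R_bar / d2 = 1.9978 / 1.128 = 1.7711

1.7711


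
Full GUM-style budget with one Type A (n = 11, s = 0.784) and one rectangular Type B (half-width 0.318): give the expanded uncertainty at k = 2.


u_A = s / sqrt(n) = 0.784 / sqrt(11) = 0.23638489
u_B = half_width / sqrt(3) = 0.318 / sqrt(3) = 0.18359739
uc = sqrt(u_A^2 + u_B^2) = sqrt(0.23638489^2 + 0.18359739^2) = 0.2993089
U = k * uc = 2 * 0.2993089
U = 0.5986

0.5986


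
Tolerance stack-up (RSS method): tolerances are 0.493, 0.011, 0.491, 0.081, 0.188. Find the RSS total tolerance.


RSS = sqrt(0.493^2 + 0.011^2 + 0.491^2 + 0.081^2 + 0.188^2)
= sqrt(0.526156)
= 0.7254

0.7254


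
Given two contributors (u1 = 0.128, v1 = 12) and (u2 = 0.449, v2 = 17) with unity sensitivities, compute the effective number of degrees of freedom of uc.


uc = sqrt(u1^2 + u2^2) = sqrt(0.128^2 + 0.449^2) = 0.46688864
v_eff = uc^4 / (u1^4/v1 + u2^4/v2)
= 0.46688864^4 / (0.128^4/12 + 0.449^4/17)
= 0.047517461 / 0.0024131322
v_eff = 19.6912

19.6912


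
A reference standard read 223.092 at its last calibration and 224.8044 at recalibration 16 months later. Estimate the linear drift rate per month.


rate = (v2 - v1) / months
= (224.8044 - 223.092) / 16
= 1.7124 / 16
= 0.1070

0.1070
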